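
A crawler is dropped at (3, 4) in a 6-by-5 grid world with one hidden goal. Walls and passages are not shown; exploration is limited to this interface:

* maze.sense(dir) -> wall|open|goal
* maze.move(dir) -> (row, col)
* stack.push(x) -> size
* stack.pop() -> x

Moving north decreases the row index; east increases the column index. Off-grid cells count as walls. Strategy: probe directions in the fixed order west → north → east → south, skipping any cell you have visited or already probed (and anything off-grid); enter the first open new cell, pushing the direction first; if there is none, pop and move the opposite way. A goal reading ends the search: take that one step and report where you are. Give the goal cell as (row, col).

I try maze.sense passing dir→west, which returns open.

Now I run stack.push passing x→west, : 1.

I invoke maze.move passing dir→west, yielding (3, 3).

I try maze.sense passing dir→west, which returns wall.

Calling maze.sense passing dir→north, → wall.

Calling maze.sense passing dir→south, yielding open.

Now I run stack.push passing x→south, — result: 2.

Then maze.move passing dir→south, and observe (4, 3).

I invoke maze.sense passing dir→west, — result: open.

Then stack.push passing x→west, and get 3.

I run maze.move passing dir→west, and see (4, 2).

Using maze.sense passing dir→west, which returns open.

Next I call stack.push passing x→west, and observe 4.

I call maze.move passing dir→west, → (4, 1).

I run maze.sense passing dir→west, and observe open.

I invoke stack.push passing x→west, giving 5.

I use maze.move passing dir→west, yielding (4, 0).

I use maze.sense passing dir→north, — result: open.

I invoke stack.push passing x→north, — result: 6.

Now I run maze.move passing dir→north, giving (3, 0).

Now I run maze.sense passing dir→north, yielding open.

I call stack.push passing x→north, — result: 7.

Then maze.move passing dir→north, : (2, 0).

Invoking maze.sense passing dir→north, yielding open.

Using stack.push passing x→north, yielding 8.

I use maze.move passing dir→north, : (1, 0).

Then maze.sense passing dir→north, and see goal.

Then maze.move passing dir→north, yielding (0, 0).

Answer: (0, 0)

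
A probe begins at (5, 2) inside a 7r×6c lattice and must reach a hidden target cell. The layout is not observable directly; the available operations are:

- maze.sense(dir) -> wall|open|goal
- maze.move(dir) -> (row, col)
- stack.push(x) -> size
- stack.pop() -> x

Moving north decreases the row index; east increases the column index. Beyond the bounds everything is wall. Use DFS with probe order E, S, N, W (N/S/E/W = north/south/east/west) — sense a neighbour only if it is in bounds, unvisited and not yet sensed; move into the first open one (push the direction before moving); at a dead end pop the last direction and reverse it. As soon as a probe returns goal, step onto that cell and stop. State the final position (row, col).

% maze.sense(dir=east) == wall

% maze.sense(dir=south) == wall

% maze.sense(dir=north) == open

% stack.push(x=north) == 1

% maze.move(dir=north) == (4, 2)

% maze.sense(dir=east) == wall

% maze.sense(dir=north) == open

% stack.push(x=north) == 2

% maze.move(dir=north) == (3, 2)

% maze.sense(dir=east) == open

% stack.push(x=east) == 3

% maze.move(dir=east) == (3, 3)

% maze.sense(dir=east) == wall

% maze.sense(dir=north) == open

% stack.push(x=north) == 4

% maze.move(dir=north) == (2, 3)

% maze.sense(dir=east) == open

% stack.push(x=east) == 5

% maze.move(dir=east) == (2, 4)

% maze.sense(dir=east) == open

% stack.push(x=east) == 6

% maze.move(dir=east) == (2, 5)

% maze.sense(dir=south) == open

% stack.push(x=south) == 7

% maze.move(dir=south) == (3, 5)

% maze.sense(dir=south) == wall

% stack.pop() == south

% maze.move(dir=north) == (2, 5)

% maze.sense(dir=north) == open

% stack.push(x=north) == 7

% maze.move(dir=north) == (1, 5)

% maze.sense(dir=north) == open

% stack.push(x=north) == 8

% maze.move(dir=north) == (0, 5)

% maze.sense(dir=west) == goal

% maze.move(dir=west) == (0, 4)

Answer: (0, 4)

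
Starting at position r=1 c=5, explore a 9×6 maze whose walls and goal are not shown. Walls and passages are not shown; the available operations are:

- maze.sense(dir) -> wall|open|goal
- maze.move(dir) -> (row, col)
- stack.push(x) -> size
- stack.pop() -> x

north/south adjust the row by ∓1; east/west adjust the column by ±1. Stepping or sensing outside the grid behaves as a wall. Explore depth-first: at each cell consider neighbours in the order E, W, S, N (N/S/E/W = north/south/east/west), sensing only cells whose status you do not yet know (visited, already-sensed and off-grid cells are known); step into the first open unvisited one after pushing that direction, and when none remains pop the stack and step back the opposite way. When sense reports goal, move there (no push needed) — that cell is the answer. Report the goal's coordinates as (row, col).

% maze.sense dir: west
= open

% stack.push x: west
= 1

% maze.move dir: west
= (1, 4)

% maze.sense dir: west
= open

% stack.push x: west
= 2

% maze.move dir: west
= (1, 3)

% maze.sense dir: west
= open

% stack.push x: west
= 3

% maze.move dir: west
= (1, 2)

% maze.sense dir: west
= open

% stack.push x: west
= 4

% maze.move dir: west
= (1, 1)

% maze.sense dir: west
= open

% stack.push x: west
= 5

% maze.move dir: west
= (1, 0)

% maze.sense dir: south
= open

% stack.push x: south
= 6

% maze.move dir: south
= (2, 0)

% maze.sense dir: east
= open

% stack.push x: east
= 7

% maze.move dir: east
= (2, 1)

% maze.sense dir: east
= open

% stack.push x: east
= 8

% maze.move dir: east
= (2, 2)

% maze.sense dir: east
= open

% stack.push x: east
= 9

% maze.move dir: east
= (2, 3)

% maze.sense dir: east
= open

% stack.push x: east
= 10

% maze.move dir: east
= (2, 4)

% maze.sense dir: east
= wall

% maze.sense dir: south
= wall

% stack.pop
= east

% maze.move dir: west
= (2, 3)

% maze.sense dir: south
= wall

% stack.pop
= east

% maze.move dir: west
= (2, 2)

% maze.sense dir: south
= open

% stack.push x: south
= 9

% maze.move dir: south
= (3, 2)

% maze.sense dir: west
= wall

% maze.sense dir: south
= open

% stack.push x: south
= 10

% maze.move dir: south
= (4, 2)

% maze.sense dir: east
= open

% stack.push x: east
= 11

% maze.move dir: east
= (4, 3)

% maze.sense dir: east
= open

% stack.push x: east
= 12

% maze.move dir: east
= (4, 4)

% maze.sense dir: east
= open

% stack.push x: east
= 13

% maze.move dir: east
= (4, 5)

% maze.sense dir: south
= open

% stack.push x: south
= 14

% maze.move dir: south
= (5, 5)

% maze.sense dir: west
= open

% stack.push x: west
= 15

% maze.move dir: west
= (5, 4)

% maze.sense dir: west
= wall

% maze.sense dir: south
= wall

% stack.pop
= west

% maze.move dir: east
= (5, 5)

% maze.sense dir: south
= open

% stack.push x: south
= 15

% maze.move dir: south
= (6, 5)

% maze.sense dir: south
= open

% stack.push x: south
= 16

% maze.move dir: south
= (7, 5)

% maze.sense dir: west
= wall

% maze.sense dir: south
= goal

% maze.move dir: south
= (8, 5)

Answer: (8, 5)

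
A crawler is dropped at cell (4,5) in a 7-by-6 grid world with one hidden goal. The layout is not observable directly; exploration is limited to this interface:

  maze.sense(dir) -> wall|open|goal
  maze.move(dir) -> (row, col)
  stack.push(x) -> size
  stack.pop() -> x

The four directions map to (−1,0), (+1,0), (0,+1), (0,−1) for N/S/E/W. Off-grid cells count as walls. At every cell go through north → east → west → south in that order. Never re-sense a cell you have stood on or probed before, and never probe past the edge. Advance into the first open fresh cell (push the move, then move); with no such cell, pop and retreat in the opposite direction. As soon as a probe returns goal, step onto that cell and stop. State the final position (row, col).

[in] sense dir: north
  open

[in] push x: north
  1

[in] move dir: north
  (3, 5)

[in] sense dir: north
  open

[in] push x: north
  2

[in] move dir: north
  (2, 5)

[in] sense dir: north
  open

[in] push x: north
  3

[in] move dir: north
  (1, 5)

[in] sense dir: north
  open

[in] push x: north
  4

[in] move dir: north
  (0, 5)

[in] sense dir: west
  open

[in] push x: west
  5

[in] move dir: west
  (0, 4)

[in] sense dir: west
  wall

[in] sense dir: south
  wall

[in] pop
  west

[in] move dir: east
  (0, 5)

[in] pop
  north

[in] move dir: south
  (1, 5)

[in] pop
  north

[in] move dir: south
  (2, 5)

[in] sense dir: west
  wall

[in] pop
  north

[in] move dir: south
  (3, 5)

[in] sense dir: west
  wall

[in] pop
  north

[in] move dir: south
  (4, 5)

[in] sense dir: west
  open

[in] push x: west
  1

[in] move dir: west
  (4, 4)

[in] sense dir: west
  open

[in] push x: west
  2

[in] move dir: west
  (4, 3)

[in] sense dir: north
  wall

[in] sense dir: west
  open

[in] push x: west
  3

[in] move dir: west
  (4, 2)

[in] sense dir: north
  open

[in] push x: north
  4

[in] move dir: north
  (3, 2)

[in] sense dir: north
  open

[in] push x: north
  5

[in] move dir: north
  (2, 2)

[in] sense dir: north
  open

[in] push x: north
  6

[in] move dir: north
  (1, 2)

[in] sense dir: north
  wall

[in] sense dir: east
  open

[in] push x: east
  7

[in] move dir: east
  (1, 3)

[in] sense dir: south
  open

[in] push x: south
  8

[in] move dir: south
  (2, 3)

[in] pop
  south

[in] move dir: north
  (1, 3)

[in] pop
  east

[in] move dir: west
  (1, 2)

[in] sense dir: west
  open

[in] push x: west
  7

[in] move dir: west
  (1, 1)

[in] sense dir: north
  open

[in] push x: north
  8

[in] move dir: north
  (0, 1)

[in] sense dir: west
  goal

[in] move dir: west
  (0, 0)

Answer: (0, 0)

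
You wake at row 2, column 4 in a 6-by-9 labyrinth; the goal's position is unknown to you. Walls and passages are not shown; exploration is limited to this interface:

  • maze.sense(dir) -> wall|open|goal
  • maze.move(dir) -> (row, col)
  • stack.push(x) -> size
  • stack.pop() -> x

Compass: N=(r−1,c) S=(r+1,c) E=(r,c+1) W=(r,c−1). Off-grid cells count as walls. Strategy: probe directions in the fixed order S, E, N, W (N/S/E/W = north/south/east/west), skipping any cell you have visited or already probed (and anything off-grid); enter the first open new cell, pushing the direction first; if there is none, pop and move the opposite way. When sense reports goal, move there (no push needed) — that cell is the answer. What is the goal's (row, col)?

→ sense(south)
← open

→ push(south)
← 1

→ move(south)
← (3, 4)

→ sense(south)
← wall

→ sense(east)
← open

→ push(east)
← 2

→ move(east)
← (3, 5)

→ sense(south)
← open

→ push(south)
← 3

→ move(south)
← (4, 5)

→ sense(south)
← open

→ push(south)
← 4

→ move(south)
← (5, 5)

→ sense(east)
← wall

→ sense(west)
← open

→ push(west)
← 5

→ move(west)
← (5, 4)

→ sense(west)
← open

→ push(west)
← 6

→ move(west)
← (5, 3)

→ sense(north)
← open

→ push(north)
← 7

→ move(north)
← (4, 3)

→ sense(north)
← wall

→ sense(west)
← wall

→ pop()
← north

→ move(south)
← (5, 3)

→ sense(west)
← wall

→ pop()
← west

→ move(east)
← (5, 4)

→ pop()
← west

→ move(east)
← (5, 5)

→ pop()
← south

→ move(north)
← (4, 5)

→ sense(east)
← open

→ push(east)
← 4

→ move(east)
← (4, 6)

→ sense(east)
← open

→ push(east)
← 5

→ move(east)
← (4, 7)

→ sense(south)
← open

→ push(south)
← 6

→ move(south)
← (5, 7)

→ sense(east)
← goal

→ move(east)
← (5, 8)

Answer: (5, 8)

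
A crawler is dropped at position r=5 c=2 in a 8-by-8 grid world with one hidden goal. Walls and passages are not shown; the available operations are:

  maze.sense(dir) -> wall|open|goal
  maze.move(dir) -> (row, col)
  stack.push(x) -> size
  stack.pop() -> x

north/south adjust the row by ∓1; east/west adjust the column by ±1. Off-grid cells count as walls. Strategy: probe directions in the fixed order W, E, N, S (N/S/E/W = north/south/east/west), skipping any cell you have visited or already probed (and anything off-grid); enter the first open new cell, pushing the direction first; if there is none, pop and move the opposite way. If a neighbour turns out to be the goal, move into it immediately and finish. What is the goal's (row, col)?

Step: maze.sense[dir='west']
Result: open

Step: stack.push[x='west']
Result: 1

Step: maze.move[dir='west']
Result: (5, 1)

Step: maze.sense[dir='west']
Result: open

Step: stack.push[x='west']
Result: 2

Step: maze.move[dir='west']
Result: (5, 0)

Step: maze.sense[dir='north']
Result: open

Step: stack.push[x='north']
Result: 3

Step: maze.move[dir='north']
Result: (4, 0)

Step: maze.sense[dir='east']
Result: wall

Step: maze.sense[dir='north']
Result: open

Step: stack.push[x='north']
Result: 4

Step: maze.move[dir='north']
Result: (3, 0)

Step: maze.sense[dir='east']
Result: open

Step: stack.push[x='east']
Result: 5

Step: maze.move[dir='east']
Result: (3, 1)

Step: maze.sense[dir='east']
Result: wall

Step: maze.sense[dir='north']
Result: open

Step: stack.push[x='north']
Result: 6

Step: maze.move[dir='north']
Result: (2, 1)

Step: maze.sense[dir='west']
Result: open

Step: stack.push[x='west']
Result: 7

Step: maze.move[dir='west']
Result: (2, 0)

Step: maze.sense[dir='north']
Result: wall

Step: stack.pop[]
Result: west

Step: maze.move[dir='east']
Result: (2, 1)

Step: maze.sense[dir='east']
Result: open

Step: stack.push[x='east']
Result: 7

Step: maze.move[dir='east']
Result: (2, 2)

Step: maze.sense[dir='east']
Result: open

Step: stack.push[x='east']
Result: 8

Step: maze.move[dir='east']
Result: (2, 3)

Step: maze.sense[dir='east']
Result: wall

Step: maze.sense[dir='north']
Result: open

Step: stack.push[x='north']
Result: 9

Step: maze.move[dir='north']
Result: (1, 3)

Step: maze.sense[dir='west']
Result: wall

Step: maze.sense[dir='east']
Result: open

Step: stack.push[x='east']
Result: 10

Step: maze.move[dir='east']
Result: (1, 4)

Step: maze.sense[dir='east']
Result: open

Step: stack.push[x='east']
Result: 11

Step: maze.move[dir='east']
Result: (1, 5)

Step: maze.sense[dir='east']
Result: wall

Step: maze.sense[dir='north']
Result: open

Step: stack.push[x='north']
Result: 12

Step: maze.move[dir='north']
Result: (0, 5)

Step: maze.sense[dir='west']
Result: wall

Step: maze.sense[dir='east']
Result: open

Step: stack.push[x='east']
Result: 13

Step: maze.move[dir='east']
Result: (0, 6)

Step: maze.sense[dir='east']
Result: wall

Step: stack.pop[]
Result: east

Step: maze.move[dir='west']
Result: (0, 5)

Step: stack.pop[]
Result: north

Step: maze.move[dir='south']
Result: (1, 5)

Step: maze.sense[dir='south']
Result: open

Step: stack.push[x='south']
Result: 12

Step: maze.move[dir='south']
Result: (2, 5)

Step: maze.sense[dir='east']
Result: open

Step: stack.push[x='east']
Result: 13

Step: maze.move[dir='east']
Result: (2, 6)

Step: maze.sense[dir='east']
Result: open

Step: stack.push[x='east']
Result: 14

Step: maze.move[dir='east']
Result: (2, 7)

Step: maze.sense[dir='north']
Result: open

Step: stack.push[x='north']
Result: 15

Step: maze.move[dir='north']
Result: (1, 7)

Step: stack.pop[]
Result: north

Step: maze.move[dir='south']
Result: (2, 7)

Step: maze.sense[dir='south']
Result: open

Step: stack.push[x='south']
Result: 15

Step: maze.move[dir='south']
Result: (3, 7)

Step: maze.sense[dir='west']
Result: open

Step: stack.push[x='west']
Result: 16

Step: maze.move[dir='west']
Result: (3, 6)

Step: maze.sense[dir='west']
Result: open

Step: stack.push[x='west']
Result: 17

Step: maze.move[dir='west']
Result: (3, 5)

Step: maze.sense[dir='west']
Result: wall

Step: maze.sense[dir='south']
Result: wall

Step: stack.pop[]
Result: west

Step: maze.move[dir='east']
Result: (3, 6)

Step: maze.sense[dir='south']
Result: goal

Step: maze.move[dir='south']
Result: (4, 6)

Answer: (4, 6)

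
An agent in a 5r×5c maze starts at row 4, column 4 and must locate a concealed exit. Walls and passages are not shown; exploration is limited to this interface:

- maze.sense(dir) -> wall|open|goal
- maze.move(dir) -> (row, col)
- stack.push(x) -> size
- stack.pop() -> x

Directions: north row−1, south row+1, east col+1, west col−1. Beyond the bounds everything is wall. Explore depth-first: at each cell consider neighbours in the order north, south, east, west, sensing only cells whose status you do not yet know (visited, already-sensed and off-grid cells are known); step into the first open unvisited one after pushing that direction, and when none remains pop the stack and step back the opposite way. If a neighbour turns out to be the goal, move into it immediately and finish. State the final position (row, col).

Act: maze.sense[dir: north]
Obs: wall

Act: maze.sense[dir: west]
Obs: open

Act: stack.push[x: west]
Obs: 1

Act: maze.move[dir: west]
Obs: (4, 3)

Act: maze.sense[dir: north]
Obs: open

Act: stack.push[x: north]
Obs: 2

Act: maze.move[dir: north]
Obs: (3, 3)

Act: maze.sense[dir: north]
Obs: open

Act: stack.push[x: north]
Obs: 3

Act: maze.move[dir: north]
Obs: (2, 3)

Act: maze.sense[dir: north]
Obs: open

Act: stack.push[x: north]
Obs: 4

Act: maze.move[dir: north]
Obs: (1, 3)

Act: maze.sense[dir: north]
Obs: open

Act: stack.push[x: north]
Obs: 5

Act: maze.move[dir: north]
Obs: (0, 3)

Act: maze.sense[dir: east]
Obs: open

Act: stack.push[x: east]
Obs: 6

Act: maze.move[dir: east]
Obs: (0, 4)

Act: maze.sense[dir: south]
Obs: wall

Act: stack.pop[]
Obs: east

Act: maze.move[dir: west]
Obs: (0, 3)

Act: maze.sense[dir: west]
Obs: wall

Act: stack.pop[]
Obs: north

Act: maze.move[dir: south]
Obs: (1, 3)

Act: maze.sense[dir: west]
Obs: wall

Act: stack.pop[]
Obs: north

Act: maze.move[dir: south]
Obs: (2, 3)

Act: maze.sense[dir: east]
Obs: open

Act: stack.push[x: east]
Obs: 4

Act: maze.move[dir: east]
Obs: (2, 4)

Act: stack.pop[]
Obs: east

Act: maze.move[dir: west]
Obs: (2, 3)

Act: maze.sense[dir: west]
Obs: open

Act: stack.push[x: west]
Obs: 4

Act: maze.move[dir: west]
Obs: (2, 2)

Act: maze.sense[dir: south]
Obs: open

Act: stack.push[x: south]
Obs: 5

Act: maze.move[dir: south]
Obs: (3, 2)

Act: maze.sense[dir: south]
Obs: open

Act: stack.push[x: south]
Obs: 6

Act: maze.move[dir: south]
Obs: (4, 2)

Act: maze.sense[dir: west]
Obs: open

Act: stack.push[x: west]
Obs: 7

Act: maze.move[dir: west]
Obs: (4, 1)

Act: maze.sense[dir: north]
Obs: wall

Act: maze.sense[dir: west]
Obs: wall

Act: stack.pop[]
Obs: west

Act: maze.move[dir: east]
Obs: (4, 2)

Act: stack.pop[]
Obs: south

Act: maze.move[dir: north]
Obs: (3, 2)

Act: stack.pop[]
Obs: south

Act: maze.move[dir: north]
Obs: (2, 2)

Act: maze.sense[dir: west]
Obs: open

Act: stack.push[x: west]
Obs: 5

Act: maze.move[dir: west]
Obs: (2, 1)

Act: maze.sense[dir: north]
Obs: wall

Act: maze.sense[dir: west]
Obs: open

Act: stack.push[x: west]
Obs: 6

Act: maze.move[dir: west]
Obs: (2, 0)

Act: maze.sense[dir: north]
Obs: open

Act: stack.push[x: north]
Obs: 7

Act: maze.move[dir: north]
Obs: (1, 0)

Act: maze.sense[dir: north]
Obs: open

Act: stack.push[x: north]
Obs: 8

Act: maze.move[dir: north]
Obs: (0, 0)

Act: maze.sense[dir: east]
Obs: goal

Act: maze.move[dir: east]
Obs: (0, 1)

Answer: (0, 1)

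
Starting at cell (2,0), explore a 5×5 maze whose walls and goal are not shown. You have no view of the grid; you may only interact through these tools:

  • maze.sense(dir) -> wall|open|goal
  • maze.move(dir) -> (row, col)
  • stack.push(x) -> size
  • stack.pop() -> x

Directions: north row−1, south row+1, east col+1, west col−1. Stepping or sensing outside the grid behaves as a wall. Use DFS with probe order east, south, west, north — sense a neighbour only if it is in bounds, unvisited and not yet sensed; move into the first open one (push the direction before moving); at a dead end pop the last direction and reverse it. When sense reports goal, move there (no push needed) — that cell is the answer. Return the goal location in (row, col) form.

% sense dir→east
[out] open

% push x→east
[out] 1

% move dir→east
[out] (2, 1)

% sense dir→east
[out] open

% push x→east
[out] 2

% move dir→east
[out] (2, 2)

% sense dir→east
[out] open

% push x→east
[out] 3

% move dir→east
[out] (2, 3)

% sense dir→east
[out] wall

% sense dir→south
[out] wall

% sense dir→north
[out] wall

% pop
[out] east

% move dir→west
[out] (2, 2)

% sense dir→south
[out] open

% push x→south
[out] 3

% move dir→south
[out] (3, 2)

% sense dir→south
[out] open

% push x→south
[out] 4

% move dir→south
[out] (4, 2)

% sense dir→east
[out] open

% push x→east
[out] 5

% move dir→east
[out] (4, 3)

% sense dir→east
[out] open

% push x→east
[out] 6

% move dir→east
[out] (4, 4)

% sense dir→north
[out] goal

% move dir→north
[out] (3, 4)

Answer: (3, 4)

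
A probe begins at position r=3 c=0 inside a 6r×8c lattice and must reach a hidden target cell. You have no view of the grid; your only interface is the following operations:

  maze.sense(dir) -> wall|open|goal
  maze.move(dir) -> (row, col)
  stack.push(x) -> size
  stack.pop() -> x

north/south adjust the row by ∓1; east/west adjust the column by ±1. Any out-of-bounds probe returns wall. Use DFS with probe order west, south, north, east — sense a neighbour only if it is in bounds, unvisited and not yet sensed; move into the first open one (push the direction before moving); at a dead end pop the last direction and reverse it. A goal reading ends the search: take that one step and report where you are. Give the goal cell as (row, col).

>> maze.sense(dir: south)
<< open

>> stack.push(x: south)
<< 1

>> maze.move(dir: south)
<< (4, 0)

>> maze.sense(dir: south)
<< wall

>> maze.sense(dir: east)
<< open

>> stack.push(x: east)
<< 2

>> maze.move(dir: east)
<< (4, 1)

>> maze.sense(dir: south)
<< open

>> stack.push(x: south)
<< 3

>> maze.move(dir: south)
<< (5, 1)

>> maze.sense(dir: east)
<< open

>> stack.push(x: east)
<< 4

>> maze.move(dir: east)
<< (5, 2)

>> maze.sense(dir: north)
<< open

>> stack.push(x: north)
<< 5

>> maze.move(dir: north)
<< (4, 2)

>> maze.sense(dir: north)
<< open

>> stack.push(x: north)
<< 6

>> maze.move(dir: north)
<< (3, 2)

>> maze.sense(dir: west)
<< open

>> stack.push(x: west)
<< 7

>> maze.move(dir: west)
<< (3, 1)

>> maze.sense(dir: north)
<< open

>> stack.push(x: north)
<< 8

>> maze.move(dir: north)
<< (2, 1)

>> maze.sense(dir: west)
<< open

>> stack.push(x: west)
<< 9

>> maze.move(dir: west)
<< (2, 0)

>> maze.sense(dir: north)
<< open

>> stack.push(x: north)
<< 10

>> maze.move(dir: north)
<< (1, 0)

>> maze.sense(dir: north)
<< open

>> stack.push(x: north)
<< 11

>> maze.move(dir: north)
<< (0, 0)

>> maze.sense(dir: east)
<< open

>> stack.push(x: east)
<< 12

>> maze.move(dir: east)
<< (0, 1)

>> maze.sense(dir: south)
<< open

>> stack.push(x: south)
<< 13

>> maze.move(dir: south)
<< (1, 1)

>> maze.sense(dir: east)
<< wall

>> stack.pop()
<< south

>> maze.move(dir: north)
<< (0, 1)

>> maze.sense(dir: east)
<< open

>> stack.push(x: east)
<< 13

>> maze.move(dir: east)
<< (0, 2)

>> maze.sense(dir: east)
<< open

>> stack.push(x: east)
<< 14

>> maze.move(dir: east)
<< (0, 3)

>> maze.sense(dir: south)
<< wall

>> maze.sense(dir: east)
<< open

>> stack.push(x: east)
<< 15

>> maze.move(dir: east)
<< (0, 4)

>> maze.sense(dir: south)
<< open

>> stack.push(x: south)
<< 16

>> maze.move(dir: south)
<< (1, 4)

>> maze.sense(dir: south)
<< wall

>> maze.sense(dir: east)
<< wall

>> stack.pop()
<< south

>> maze.move(dir: north)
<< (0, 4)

>> maze.sense(dir: east)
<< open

>> stack.push(x: east)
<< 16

>> maze.move(dir: east)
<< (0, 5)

>> maze.sense(dir: east)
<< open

>> stack.push(x: east)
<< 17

>> maze.move(dir: east)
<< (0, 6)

>> maze.sense(dir: south)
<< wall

>> maze.sense(dir: east)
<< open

>> stack.push(x: east)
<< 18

>> maze.move(dir: east)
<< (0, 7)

>> maze.sense(dir: south)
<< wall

>> stack.pop()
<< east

>> maze.move(dir: west)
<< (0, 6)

>> stack.pop()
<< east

>> maze.move(dir: west)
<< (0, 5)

>> stack.pop()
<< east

>> maze.move(dir: west)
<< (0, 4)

>> stack.pop()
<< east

>> maze.move(dir: west)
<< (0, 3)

>> stack.pop()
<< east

>> maze.move(dir: west)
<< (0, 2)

>> stack.pop()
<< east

>> maze.move(dir: west)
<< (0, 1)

>> stack.pop()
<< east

>> maze.move(dir: west)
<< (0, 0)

>> stack.pop()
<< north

>> maze.move(dir: south)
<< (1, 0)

>> stack.pop()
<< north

>> maze.move(dir: south)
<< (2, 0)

>> stack.pop()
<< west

>> maze.move(dir: east)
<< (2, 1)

>> maze.sense(dir: east)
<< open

>> stack.push(x: east)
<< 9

>> maze.move(dir: east)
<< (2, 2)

>> maze.sense(dir: east)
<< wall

>> stack.pop()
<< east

>> maze.move(dir: west)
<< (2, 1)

>> stack.pop()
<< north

>> maze.move(dir: south)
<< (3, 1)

>> stack.pop()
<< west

>> maze.move(dir: east)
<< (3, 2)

>> maze.sense(dir: east)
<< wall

>> stack.pop()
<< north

>> maze.move(dir: south)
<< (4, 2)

>> maze.sense(dir: east)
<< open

>> stack.push(x: east)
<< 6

>> maze.move(dir: east)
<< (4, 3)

>> maze.sense(dir: south)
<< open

>> stack.push(x: south)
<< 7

>> maze.move(dir: south)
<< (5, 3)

>> maze.sense(dir: east)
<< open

>> stack.push(x: east)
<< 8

>> maze.move(dir: east)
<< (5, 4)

>> maze.sense(dir: north)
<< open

>> stack.push(x: north)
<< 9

>> maze.move(dir: north)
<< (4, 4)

>> maze.sense(dir: north)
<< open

>> stack.push(x: north)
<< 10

>> maze.move(dir: north)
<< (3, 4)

>> maze.sense(dir: east)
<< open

>> stack.push(x: east)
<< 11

>> maze.move(dir: east)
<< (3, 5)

>> maze.sense(dir: south)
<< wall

>> maze.sense(dir: north)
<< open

>> stack.push(x: north)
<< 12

>> maze.move(dir: north)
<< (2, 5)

>> maze.sense(dir: east)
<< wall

>> stack.pop()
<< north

>> maze.move(dir: south)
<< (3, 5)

>> maze.sense(dir: east)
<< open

>> stack.push(x: east)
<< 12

>> maze.move(dir: east)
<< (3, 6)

>> maze.sense(dir: south)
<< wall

>> maze.sense(dir: east)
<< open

>> stack.push(x: east)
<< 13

>> maze.move(dir: east)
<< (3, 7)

>> maze.sense(dir: south)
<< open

>> stack.push(x: south)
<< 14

>> maze.move(dir: south)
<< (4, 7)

>> maze.sense(dir: south)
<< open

>> stack.push(x: south)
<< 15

>> maze.move(dir: south)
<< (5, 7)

>> maze.sense(dir: west)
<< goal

>> maze.move(dir: west)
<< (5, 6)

Answer: (5, 6)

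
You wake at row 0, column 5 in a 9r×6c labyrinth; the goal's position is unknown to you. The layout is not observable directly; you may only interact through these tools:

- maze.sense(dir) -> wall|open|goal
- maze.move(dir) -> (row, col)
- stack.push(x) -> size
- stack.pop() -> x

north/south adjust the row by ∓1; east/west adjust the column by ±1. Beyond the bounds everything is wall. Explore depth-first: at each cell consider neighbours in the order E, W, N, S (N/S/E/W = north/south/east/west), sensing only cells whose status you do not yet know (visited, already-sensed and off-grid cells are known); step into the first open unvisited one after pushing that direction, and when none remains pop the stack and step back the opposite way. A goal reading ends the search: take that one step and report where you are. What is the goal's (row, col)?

! 1. maze.sense(dir=west) == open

! 2. stack.push(x=west) == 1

! 3. maze.move(dir=west) == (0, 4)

! 4. maze.sense(dir=west) == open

! 5. stack.push(x=west) == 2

! 6. maze.move(dir=west) == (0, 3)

! 7. maze.sense(dir=west) == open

! 8. stack.push(x=west) == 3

! 9. maze.move(dir=west) == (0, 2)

! 10. maze.sense(dir=west) == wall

! 11. maze.sense(dir=south) == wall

! 12. stack.pop() == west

! 13. maze.move(dir=east) == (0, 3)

! 14. maze.sense(dir=south) == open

! 15. stack.push(x=south) == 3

! 16. maze.move(dir=south) == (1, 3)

! 17. maze.sense(dir=east) == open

! 18. stack.push(x=east) == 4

! 19. maze.move(dir=east) == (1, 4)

! 20. maze.sense(dir=east) == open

! 21. stack.push(x=east) == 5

! 22. maze.move(dir=east) == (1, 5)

! 23. maze.sense(dir=south) == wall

! 24. stack.pop() == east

! 25. maze.move(dir=west) == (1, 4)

! 26. maze.sense(dir=south) == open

! 27. stack.push(x=south) == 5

! 28. maze.move(dir=south) == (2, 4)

! 29. maze.sense(dir=west) == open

! 30. stack.push(x=west) == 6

! 31. maze.move(dir=west) == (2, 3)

! 32. maze.sense(dir=west) == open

! 33. stack.push(x=west) == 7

! 34. maze.move(dir=west) == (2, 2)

! 35. maze.sense(dir=west) == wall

! 36. maze.sense(dir=south) == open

! 37. stack.push(x=south) == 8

! 38. maze.move(dir=south) == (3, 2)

! 39. maze.sense(dir=east) == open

! 40. stack.push(x=east) == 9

! 41. maze.move(dir=east) == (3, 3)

! 42. maze.sense(dir=east) == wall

! 43. maze.sense(dir=south) == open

! 44. stack.push(x=south) == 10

! 45. maze.move(dir=south) == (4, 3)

! 46. maze.sense(dir=east) == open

! 47. stack.push(x=east) == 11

! 48. maze.move(dir=east) == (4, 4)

! 49. maze.sense(dir=east) == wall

! 50. maze.sense(dir=south) == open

! 51. stack.push(x=south) == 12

! 52. maze.move(dir=south) == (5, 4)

! 53. maze.sense(dir=east) == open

! 54. stack.push(x=east) == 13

! 55. maze.move(dir=east) == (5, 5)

! 56. maze.sense(dir=south) == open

! 57. stack.push(x=south) == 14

! 58. maze.move(dir=south) == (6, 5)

! 59. maze.sense(dir=west) == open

! 60. stack.push(x=west) == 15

! 61. maze.move(dir=west) == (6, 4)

! 62. maze.sense(dir=west) == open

! 63. stack.push(x=west) == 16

! 64. maze.move(dir=west) == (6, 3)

! 65. maze.sense(dir=west) == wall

! 66. maze.sense(dir=north) == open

! 67. stack.push(x=north) == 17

! 68. maze.move(dir=north) == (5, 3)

! 69. maze.sense(dir=west) == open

! 70. stack.push(x=west) == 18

! 71. maze.move(dir=west) == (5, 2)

! 72. maze.sense(dir=west) == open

! 73. stack.push(x=west) == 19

! 74. maze.move(dir=west) == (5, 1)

! 75. maze.sense(dir=west) == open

! 76. stack.push(x=west) == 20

! 77. maze.move(dir=west) == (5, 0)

! 78. maze.sense(dir=north) == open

! 79. stack.push(x=north) == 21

! 80. maze.move(dir=north) == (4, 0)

! 81. maze.sense(dir=east) == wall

! 82. maze.sense(dir=north) == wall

! 83. stack.pop() == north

! 84. maze.move(dir=south) == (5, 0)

! 85. maze.sense(dir=south) == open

! 86. stack.push(x=south) == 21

! 87. maze.move(dir=south) == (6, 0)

! 88. maze.sense(dir=east) == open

! 89. stack.push(x=east) == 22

! 90. maze.move(dir=east) == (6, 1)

! 91. maze.sense(dir=south) == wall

! 92. stack.pop() == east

! 93. maze.move(dir=west) == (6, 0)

! 94. maze.sense(dir=south) == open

! 95. stack.push(x=south) == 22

! 96. maze.move(dir=south) == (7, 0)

! 97. maze.sense(dir=south) == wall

! 98. stack.pop() == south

! 99. maze.move(dir=north) == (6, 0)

! 100. stack.pop() == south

! 101. maze.move(dir=north) == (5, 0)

! 102. stack.pop() == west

! 103. maze.move(dir=east) == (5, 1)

! 104. stack.pop() == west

! 105. maze.move(dir=east) == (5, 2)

! 106. maze.sense(dir=north) == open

! 107. stack.push(x=north) == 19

! 108. maze.move(dir=north) == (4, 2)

! 109. stack.pop() == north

! 110. maze.move(dir=south) == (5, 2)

! 111. stack.pop() == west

! 112. maze.move(dir=east) == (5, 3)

! 113. stack.pop() == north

! 114. maze.move(dir=south) == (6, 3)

! 115. maze.sense(dir=south) == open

! 116. stack.push(x=south) == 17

! 117. maze.move(dir=south) == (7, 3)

! 118. maze.sense(dir=east) == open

! 119. stack.push(x=east) == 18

! 120. maze.move(dir=east) == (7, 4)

! 121. maze.sense(dir=east) == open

! 122. stack.push(x=east) == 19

! 123. maze.move(dir=east) == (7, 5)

! 124. maze.sense(dir=south) == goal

! 125. maze.move(dir=south) == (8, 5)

Answer: (8, 5)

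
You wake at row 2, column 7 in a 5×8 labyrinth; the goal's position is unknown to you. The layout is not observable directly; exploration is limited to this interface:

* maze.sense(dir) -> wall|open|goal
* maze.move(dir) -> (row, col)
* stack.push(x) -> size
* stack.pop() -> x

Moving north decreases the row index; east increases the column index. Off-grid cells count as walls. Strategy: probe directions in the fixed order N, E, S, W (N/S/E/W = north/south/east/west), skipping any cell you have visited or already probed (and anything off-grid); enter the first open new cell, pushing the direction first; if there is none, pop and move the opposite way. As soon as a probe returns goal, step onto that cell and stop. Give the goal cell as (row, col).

% 1. maze.sense(dir='north') == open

% 2. stack.push(x='north') == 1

% 3. maze.move(dir='north') == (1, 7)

% 4. maze.sense(dir='north') == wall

% 5. maze.sense(dir='west') == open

% 6. stack.push(x='west') == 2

% 7. maze.move(dir='west') == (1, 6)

% 8. maze.sense(dir='north') == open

% 9. stack.push(x='north') == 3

% 10. maze.move(dir='north') == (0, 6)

% 11. maze.sense(dir='west') == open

% 12. stack.push(x='west') == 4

% 13. maze.move(dir='west') == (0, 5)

% 14. maze.sense(dir='south') == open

% 15. stack.push(x='south') == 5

% 16. maze.move(dir='south') == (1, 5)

% 17. maze.sense(dir='south') == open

% 18. stack.push(x='south') == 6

% 19. maze.move(dir='south') == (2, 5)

% 20. maze.sense(dir='east') == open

% 21. stack.push(x='east') == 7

% 22. maze.move(dir='east') == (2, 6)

% 23. maze.sense(dir='south') == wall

% 24. stack.pop() == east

% 25. maze.move(dir='west') == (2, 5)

% 26. maze.sense(dir='south') == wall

% 27. maze.sense(dir='west') == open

% 28. stack.push(x='west') == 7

% 29. maze.move(dir='west') == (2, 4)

% 30. maze.sense(dir='north') == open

% 31. stack.push(x='north') == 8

% 32. maze.move(dir='north') == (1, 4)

% 33. maze.sense(dir='north') == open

% 34. stack.push(x='north') == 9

% 35. maze.move(dir='north') == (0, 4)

% 36. maze.sense(dir='west') == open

% 37. stack.push(x='west') == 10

% 38. maze.move(dir='west') == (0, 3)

% 39. maze.sense(dir='south') == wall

% 40. maze.sense(dir='west') == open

% 41. stack.push(x='west') == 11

% 42. maze.move(dir='west') == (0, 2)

% 43. maze.sense(dir='south') == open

% 44. stack.push(x='south') == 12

% 45. maze.move(dir='south') == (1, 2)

% 46. maze.sense(dir='south') == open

% 47. stack.push(x='south') == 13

% 48. maze.move(dir='south') == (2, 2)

% 49. maze.sense(dir='east') == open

% 50. stack.push(x='east') == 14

% 51. maze.move(dir='east') == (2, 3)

% 52. maze.sense(dir='south') == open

% 53. stack.push(x='south') == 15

% 54. maze.move(dir='south') == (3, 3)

% 55. maze.sense(dir='east') == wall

% 56. maze.sense(dir='south') == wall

% 57. maze.sense(dir='west') == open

% 58. stack.push(x='west') == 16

% 59. maze.move(dir='west') == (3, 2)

% 60. maze.sense(dir='south') == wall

% 61. maze.sense(dir='west') == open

% 62. stack.push(x='west') == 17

% 63. maze.move(dir='west') == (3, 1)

% 64. maze.sense(dir='north') == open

% 65. stack.push(x='north') == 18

% 66. maze.move(dir='north') == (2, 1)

% 67. maze.sense(dir='north') == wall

% 68. maze.sense(dir='west') == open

% 69. stack.push(x='west') == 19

% 70. maze.move(dir='west') == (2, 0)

% 71. maze.sense(dir='north') == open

% 72. stack.push(x='north') == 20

% 73. maze.move(dir='north') == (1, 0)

% 74. maze.sense(dir='north') == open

% 75. stack.push(x='north') == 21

% 76. maze.move(dir='north') == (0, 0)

% 77. maze.sense(dir='east') == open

% 78. stack.push(x='east') == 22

% 79. maze.move(dir='east') == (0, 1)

% 80. stack.pop() == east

% 81. maze.move(dir='west') == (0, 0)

% 82. stack.pop() == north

% 83. maze.move(dir='south') == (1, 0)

% 84. stack.pop() == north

% 85. maze.move(dir='south') == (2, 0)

% 86. maze.sense(dir='south') == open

% 87. stack.push(x='south') == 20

% 88. maze.move(dir='south') == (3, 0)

% 89. maze.sense(dir='south') == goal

% 90. maze.move(dir='south') == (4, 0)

Answer: (4, 0)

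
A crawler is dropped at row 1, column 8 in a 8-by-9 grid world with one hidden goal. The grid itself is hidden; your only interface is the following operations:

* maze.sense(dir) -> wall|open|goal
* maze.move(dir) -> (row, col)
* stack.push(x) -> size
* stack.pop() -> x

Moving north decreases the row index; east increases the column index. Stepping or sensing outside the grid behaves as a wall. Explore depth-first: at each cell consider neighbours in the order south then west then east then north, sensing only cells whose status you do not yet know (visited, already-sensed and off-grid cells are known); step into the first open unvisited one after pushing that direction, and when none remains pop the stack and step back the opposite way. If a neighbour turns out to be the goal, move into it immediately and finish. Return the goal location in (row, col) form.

% sense dir: south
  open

% push x: south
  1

% move dir: south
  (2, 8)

% sense dir: south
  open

% push x: south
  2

% move dir: south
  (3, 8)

% sense dir: south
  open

% push x: south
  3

% move dir: south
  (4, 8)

% sense dir: south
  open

% push x: south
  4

% move dir: south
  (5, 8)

% sense dir: south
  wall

% sense dir: west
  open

% push x: west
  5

% move dir: west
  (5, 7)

% sense dir: south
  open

% push x: south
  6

% move dir: south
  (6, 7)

% sense dir: south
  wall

% sense dir: west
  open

% push x: west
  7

% move dir: west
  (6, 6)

% sense dir: south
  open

% push x: south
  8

% move dir: south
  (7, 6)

% sense dir: west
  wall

% pop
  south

% move dir: north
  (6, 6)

% sense dir: west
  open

% push x: west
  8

% move dir: west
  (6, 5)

% sense dir: west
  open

% push x: west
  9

% move dir: west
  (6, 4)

% sense dir: south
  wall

% sense dir: west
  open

% push x: west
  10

% move dir: west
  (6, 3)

% sense dir: south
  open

% push x: south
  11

% move dir: south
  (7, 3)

% sense dir: west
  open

% push x: west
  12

% move dir: west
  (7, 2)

% sense dir: west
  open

% push x: west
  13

% move dir: west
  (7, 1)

% sense dir: west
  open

% push x: west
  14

% move dir: west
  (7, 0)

% sense dir: north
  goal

% move dir: north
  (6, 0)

Answer: (6, 0)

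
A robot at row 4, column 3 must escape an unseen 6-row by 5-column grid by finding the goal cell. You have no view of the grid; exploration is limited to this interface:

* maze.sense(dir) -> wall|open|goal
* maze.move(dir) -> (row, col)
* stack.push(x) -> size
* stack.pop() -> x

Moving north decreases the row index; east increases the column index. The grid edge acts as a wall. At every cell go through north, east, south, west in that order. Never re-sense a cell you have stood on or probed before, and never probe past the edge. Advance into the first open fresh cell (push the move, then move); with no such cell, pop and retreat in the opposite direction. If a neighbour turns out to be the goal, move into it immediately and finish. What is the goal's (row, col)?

;; maze.sense(dir=north) -> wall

;; maze.sense(dir=east) -> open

;; stack.push(x=east) -> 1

;; maze.move(dir=east) -> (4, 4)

;; maze.sense(dir=north) -> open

;; stack.push(x=north) -> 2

;; maze.move(dir=north) -> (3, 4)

;; maze.sense(dir=north) -> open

;; stack.push(x=north) -> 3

;; maze.move(dir=north) -> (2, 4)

;; maze.sense(dir=north) -> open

;; stack.push(x=north) -> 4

;; maze.move(dir=north) -> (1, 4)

;; maze.sense(dir=north) -> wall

;; maze.sense(dir=west) -> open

;; stack.push(x=west) -> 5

;; maze.move(dir=west) -> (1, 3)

;; maze.sense(dir=north) -> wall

;; maze.sense(dir=south) -> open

;; stack.push(x=south) -> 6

;; maze.move(dir=south) -> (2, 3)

;; maze.sense(dir=west) -> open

;; stack.push(x=west) -> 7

;; maze.move(dir=west) -> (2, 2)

;; maze.sense(dir=north) -> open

;; stack.push(x=north) -> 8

;; maze.move(dir=north) -> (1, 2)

;; maze.sense(dir=north) -> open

;; stack.push(x=north) -> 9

;; maze.move(dir=north) -> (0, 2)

;; maze.sense(dir=west) -> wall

;; stack.pop() -> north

;; maze.move(dir=south) -> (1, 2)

;; maze.sense(dir=west) -> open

;; stack.push(x=west) -> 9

;; maze.move(dir=west) -> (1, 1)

;; maze.sense(dir=south) -> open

;; stack.push(x=south) -> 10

;; maze.move(dir=south) -> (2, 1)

;; maze.sense(dir=south) -> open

;; stack.push(x=south) -> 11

;; maze.move(dir=south) -> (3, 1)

;; maze.sense(dir=east) -> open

;; stack.push(x=east) -> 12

;; maze.move(dir=east) -> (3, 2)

;; maze.sense(dir=south) -> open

;; stack.push(x=south) -> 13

;; maze.move(dir=south) -> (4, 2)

;; maze.sense(dir=south) -> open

;; stack.push(x=south) -> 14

;; maze.move(dir=south) -> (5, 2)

;; maze.sense(dir=east) -> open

;; stack.push(x=east) -> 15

;; maze.move(dir=east) -> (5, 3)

;; maze.sense(dir=east) -> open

;; stack.push(x=east) -> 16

;; maze.move(dir=east) -> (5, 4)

;; stack.pop() -> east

;; maze.move(dir=west) -> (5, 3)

;; stack.pop() -> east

;; maze.move(dir=west) -> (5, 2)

;; maze.sense(dir=west) -> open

;; stack.push(x=west) -> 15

;; maze.move(dir=west) -> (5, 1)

;; maze.sense(dir=north) -> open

;; stack.push(x=north) -> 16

;; maze.move(dir=north) -> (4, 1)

;; maze.sense(dir=west) -> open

;; stack.push(x=west) -> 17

;; maze.move(dir=west) -> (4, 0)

;; maze.sense(dir=north) -> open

;; stack.push(x=north) -> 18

;; maze.move(dir=north) -> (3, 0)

;; maze.sense(dir=north) -> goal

;; maze.move(dir=north) -> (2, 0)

Answer: (2, 0)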